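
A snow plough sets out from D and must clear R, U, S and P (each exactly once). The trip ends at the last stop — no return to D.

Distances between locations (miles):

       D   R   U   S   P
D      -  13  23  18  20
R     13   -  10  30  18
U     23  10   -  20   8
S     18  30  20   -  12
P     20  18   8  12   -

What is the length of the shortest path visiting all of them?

There are 4! = 24 possible orderings.
D→R→U→S→P: 13+10+20+12 = 55
D→R→U→P→S: 13+10+8+12 = 43
D→R→S→U→P: 13+30+20+8 = 71
D→R→S→P→U: 13+30+12+8 = 63
D→R→P→U→S: 13+18+8+20 = 59
D→R→P→S→U: 13+18+12+20 = 63
D→U→R→S→P: 23+10+30+12 = 75
D→U→R→P→S: 23+10+18+12 = 63
D→U→S→R→P: 23+20+30+18 = 91
D→U→S→P→R: 23+20+12+18 = 73
D→U→P→R→S: 23+8+18+30 = 79
D→U→P→S→R: 23+8+12+30 = 73
D→S→R→U→P: 18+30+10+8 = 66
D→S→R→P→U: 18+30+18+8 = 74
… (10 more)
The minimum is 43.
One shortest path: D → R → U → P → S.

Shortest open route: 43 miles.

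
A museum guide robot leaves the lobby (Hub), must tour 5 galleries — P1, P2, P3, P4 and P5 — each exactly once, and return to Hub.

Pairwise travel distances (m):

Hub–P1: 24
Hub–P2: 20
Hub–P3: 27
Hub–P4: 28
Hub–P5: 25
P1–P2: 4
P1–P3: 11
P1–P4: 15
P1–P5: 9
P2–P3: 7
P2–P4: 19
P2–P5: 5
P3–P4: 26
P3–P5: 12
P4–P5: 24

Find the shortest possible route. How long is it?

With 5 stops there are 5!/2 = 60 distinct round trips (a route and its reverse cost the same).
Hub - P1 - P2 - P3 - P4 - P5 - Hub: 24+4+7+26+24+25 = 110
Hub - P1 - P2 - P3 - P5 - P4 - Hub: 24+4+7+12+24+28 = 99
Hub - P1 - P2 - P4 - P3 - P5 - Hub: 24+4+19+26+12+25 = 110
Hub - P1 - P2 - P4 - P5 - P3 - Hub: 24+4+19+24+12+27 = 110
Hub - P1 - P2 - P5 - P3 - P4 - Hub: 24+4+5+12+26+28 = 99
Hub - P1 - P2 - P5 - P4 - P3 - Hub: 24+4+5+24+26+27 = 110
Hub - P1 - P3 - P2 - P4 - P5 - Hub: 24+11+7+19+24+25 = 110
Hub - P1 - P3 - P2 - P5 - P4 - Hub: 24+11+7+5+24+28 = 99
Hub - P1 - P3 - P4 - P2 - P5 - Hub: 24+11+26+19+5+25 = 110
Hub - P1 - P3 - P4 - P5 - P2 - Hub: 24+11+26+24+5+20 = 110
Hub - P1 - P3 - P5 - P2 - P4 - Hub: 24+11+12+5+19+28 = 99
Hub - P1 - P3 - P5 - P4 - P2 - Hub: 24+11+12+24+19+20 = 110
Hub - P1 - P4 - P2 - P3 - P5 - Hub: 24+15+19+7+12+25 = 102
Hub - P1 - P4 - P2 - P5 - P3 - Hub: 24+15+19+5+12+27 = 102
… (46 more)
Hub - P2 - P3 - P5 - P1 - P4 - Hub: 20+7+12+9+15+28 = 91  ← best
The minimum is 91.
One optimal route: Hub → P2 → P3 → P5 → P1 → P4 → Hub (or its reverse).

91 m — the shortest possible round trip.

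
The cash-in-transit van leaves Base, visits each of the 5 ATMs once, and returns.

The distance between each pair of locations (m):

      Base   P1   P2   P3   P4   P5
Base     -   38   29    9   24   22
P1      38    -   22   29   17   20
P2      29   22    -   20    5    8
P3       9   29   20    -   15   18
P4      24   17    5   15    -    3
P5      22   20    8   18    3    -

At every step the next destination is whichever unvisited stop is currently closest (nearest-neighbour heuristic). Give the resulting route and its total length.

Total distance 95 m via the nearest-neighbour route Base → P3 → P4 → P5 → P2 → P1 → Base.

From Base: distances to unvisited — P3=9, P5=22, P4=24, P2=29, P1=38. Nearest is P3 (9).
From P3: distances to unvisited — P4=15, P5=18, P2=20, P1=29. Nearest is P4 (15).
From P4: distances to unvisited — P5=3, P2=5, P1=17. Nearest is P5 (3).
From P5: distances to unvisited — P2=8, P1=20. Nearest is P2 (8).
From P2: distances to unvisited — P1=22. Nearest is P1 (22).
Return P1→Base: 38.
Total = 9 + 15 + 3 + 8 + 22 + 38 = 95.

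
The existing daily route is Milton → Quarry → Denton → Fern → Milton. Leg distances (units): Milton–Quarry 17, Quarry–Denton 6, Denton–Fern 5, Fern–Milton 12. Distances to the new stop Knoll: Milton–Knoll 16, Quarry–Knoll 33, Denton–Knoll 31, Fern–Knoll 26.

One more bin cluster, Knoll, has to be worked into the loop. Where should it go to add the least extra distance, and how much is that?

Insertion cost between consecutive stops i–j is d(i,Knoll) + d(Knoll,j) − d(i,j):
  between Milton and Quarry: 16 + 33 − 17 = 32
  between Quarry and Denton: 33 + 31 − 6 = 58
  between Denton and Fern: 31 + 26 − 5 = 52
  between Fern and Milton: 26 + 16 − 12 = 30
Cheapest insertion is between Fern and Milton, adding 30.
New total = 40 + 30 = 70.

Minimum extra distance: 30, inserting Knoll between Fern and Milton.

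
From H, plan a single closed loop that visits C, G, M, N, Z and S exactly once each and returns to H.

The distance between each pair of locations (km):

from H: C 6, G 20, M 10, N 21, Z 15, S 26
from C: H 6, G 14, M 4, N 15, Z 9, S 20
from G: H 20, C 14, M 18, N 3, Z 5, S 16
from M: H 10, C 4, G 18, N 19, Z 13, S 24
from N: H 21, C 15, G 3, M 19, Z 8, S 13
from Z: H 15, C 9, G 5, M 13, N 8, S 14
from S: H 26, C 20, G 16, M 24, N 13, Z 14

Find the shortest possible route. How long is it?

Shortest round trip = 70 km.

With 6 stops there are 6!/2 = 360 distinct round trips (a route and its reverse cost the same).
H-C-G-M-N-Z-S-H: 6+14+18+19+8+14+26 = 105
H-C-G-M-N-S-Z-H: 6+14+18+19+13+14+15 = 99
H-C-G-M-Z-N-S-H: 6+14+18+13+8+13+26 = 98
H-C-G-M-Z-S-N-H: 6+14+18+13+14+13+21 = 99
H-C-G-M-S-N-Z-H: 6+14+18+24+13+8+15 = 98
H-C-G-M-S-Z-N-H: 6+14+18+24+14+8+21 = 105
H-C-G-N-M-Z-S-H: 6+14+3+19+13+14+26 = 95
H-C-G-N-M-S-Z-H: 6+14+3+19+24+14+15 = 95
… (352 more)
H-C-M-Z-G-N-S-H: 6+4+13+5+3+13+26 = 70  ← best
The minimum is 70.
One optimal route: H → C → M → Z → G → N → S → H (or its reverse).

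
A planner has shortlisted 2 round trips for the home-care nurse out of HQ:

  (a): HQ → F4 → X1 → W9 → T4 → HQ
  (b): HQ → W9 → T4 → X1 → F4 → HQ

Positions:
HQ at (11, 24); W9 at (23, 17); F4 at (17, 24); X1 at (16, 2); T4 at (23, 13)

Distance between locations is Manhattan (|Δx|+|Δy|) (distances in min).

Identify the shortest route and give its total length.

(a): 6 + 23 + 22 + 4 + 23 = 78
(b): 19 + 4 + 18 + 23 + 6 = 70

Shortest is (b), total 70 min.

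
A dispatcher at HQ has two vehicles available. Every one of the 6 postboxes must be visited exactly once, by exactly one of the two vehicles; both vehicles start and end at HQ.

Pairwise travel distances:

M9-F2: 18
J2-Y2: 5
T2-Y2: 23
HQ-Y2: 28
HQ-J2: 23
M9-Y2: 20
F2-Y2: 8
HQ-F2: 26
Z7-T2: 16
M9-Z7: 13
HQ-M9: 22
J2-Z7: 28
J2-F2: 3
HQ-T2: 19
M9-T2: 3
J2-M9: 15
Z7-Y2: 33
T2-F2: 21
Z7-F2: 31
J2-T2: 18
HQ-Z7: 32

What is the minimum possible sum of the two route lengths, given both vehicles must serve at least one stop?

Minimum combined distance: 129.

There are 2^5 − 1 = 31 ways to divide the 6 stops into two non-empty groups. For each, the best each vehicle can do is its own shortest tour through its group:
  {J2} + {M9, Z7, T2, F2, Y2}: 46 + 102 = 148
  {M9} + {J2, Z7, T2, F2, Y2}: 44 + 102 = 146
  {J2, M9} + {Z7, T2, F2, Y2}: 60 + 102 = 162
  {Z7} + {J2, M9, T2, F2, Y2}: 64 + 76 = 140
  {J2, Z7} + {M9, T2, F2, Y2}: 83 + 76 = 159
  {M9, Z7} + {J2, T2, F2, Y2}: 67 + 76 = 143
  … (31 splits in total)
  {M9, Z7, T2} + {J2, F2, Y2}: 67 + 62 = 129  ← best
Best: vehicle 1 HQ → Z7 → M9 → T2 → HQ = 67; vehicle 2 HQ → J2 → F2 → Y2 → HQ = 62; combined 129.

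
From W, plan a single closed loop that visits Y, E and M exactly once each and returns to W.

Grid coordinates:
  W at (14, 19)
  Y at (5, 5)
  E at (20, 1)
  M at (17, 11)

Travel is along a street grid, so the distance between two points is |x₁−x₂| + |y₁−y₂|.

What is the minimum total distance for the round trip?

With 3 stops there are 3!/2 = 3 distinct round trips (a route and its reverse cost the same).
W→Y→E→M→W: 23+19+13+11 = 66
W→Y→M→E→W: 23+18+13+24 = 78
W→E→Y→M→W: 24+19+18+11 = 72
The minimum is 66.
One optimal route: W → Y → E → M → W (or its reverse).

Shortest round trip = 66.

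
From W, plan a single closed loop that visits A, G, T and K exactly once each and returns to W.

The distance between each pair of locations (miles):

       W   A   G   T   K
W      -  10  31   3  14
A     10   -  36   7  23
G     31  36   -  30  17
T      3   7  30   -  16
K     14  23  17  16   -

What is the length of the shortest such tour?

Minimum total distance: 77 miles.

There are 12 distinct closed tours to check (reversals are equivalent).
W-A-G-T-K-W: 10+36+30+16+14 = 106
W-A-G-K-T-W: 10+36+17+16+3 = 82
W-A-T-G-K-W: 10+7+30+17+14 = 78
W-A-T-K-G-W: 10+7+16+17+31 = 81
W-A-K-G-T-W: 10+23+17+30+3 = 83
W-A-K-T-G-W: 10+23+16+30+31 = 110
W-G-A-T-K-W: 31+36+7+16+14 = 104
W-G-A-K-T-W: 31+36+23+16+3 = 109
W-G-T-A-K-W: 31+30+7+23+14 = 105
W-G-K-A-T-W: 31+17+23+7+3 = 81
W-T-A-G-K-W: 3+7+36+17+14 = 77
W-T-G-A-K-W: 3+30+36+23+14 = 106
The minimum is 77.
One optimal route: W → T → A → G → K → W (or its reverse).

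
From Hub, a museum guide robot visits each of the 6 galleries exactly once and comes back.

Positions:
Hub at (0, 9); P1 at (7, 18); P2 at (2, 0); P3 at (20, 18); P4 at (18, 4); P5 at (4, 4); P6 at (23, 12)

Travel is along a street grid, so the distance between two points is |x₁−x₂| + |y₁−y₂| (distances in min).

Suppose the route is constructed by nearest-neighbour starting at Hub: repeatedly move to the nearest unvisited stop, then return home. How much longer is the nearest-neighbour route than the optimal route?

Hub: P5=9, P2=11, P1=16, P4=23, P6=26, P3=29 ⇒ P5
P5: P2=6, P4=14, P1=17, P6=27, P3=30 ⇒ P2
P2: P4=20, P1=23, P6=33, P3=36 ⇒ P4
P4: P6=13, P3=16, P1=25 ⇒ P6
P6: P3=9, P1=22 ⇒ P3
P3: P1=13 ⇒ P1
NN route Hub → P5 → P2 → P4 → P6 → P3 → P1 → Hub costs 86.
Optimal: Hub → P1 → P3 → P6 → P4 → P5 → P2 → Hub costs 82 (by enumerating all 360 distinct tours).
Excess = 86 − 82 = 4.

4 min longer than the optimal tour.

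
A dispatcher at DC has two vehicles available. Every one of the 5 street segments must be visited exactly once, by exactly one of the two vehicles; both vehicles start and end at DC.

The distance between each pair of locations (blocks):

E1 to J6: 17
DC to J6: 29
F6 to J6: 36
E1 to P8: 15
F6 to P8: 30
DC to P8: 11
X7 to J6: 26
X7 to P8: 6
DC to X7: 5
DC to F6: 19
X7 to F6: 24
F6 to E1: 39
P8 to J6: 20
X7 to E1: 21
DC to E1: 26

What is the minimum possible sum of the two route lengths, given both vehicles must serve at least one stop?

108 blocks — the smallest possible combined total.

Try each way of splitting the stops between the two vehicles (each non-empty) and, for each split, find the best tour for each vehicle:
  {X7} + {F6, E1, P8, J6}: 10 + 98 = 108
  {F6} + {X7, E1, P8, J6}: 38 + 72 = 110
  {X7, F6} + {E1, P8, J6}: 48 + 72 = 120
  {E1} + {X7, F6, P8, J6}: 52 + 86 = 138
  {X7, E1} + {F6, P8, J6}: 52 + 86 = 138
  {F6, E1} + {X7, P8, J6}: 84 + 60 = 144
  … (15 splits in total)
Best: vehicle 1 DC → X7 → DC = 10; vehicle 2 DC → F6 → J6 → E1 → P8 → DC = 98; combined 108.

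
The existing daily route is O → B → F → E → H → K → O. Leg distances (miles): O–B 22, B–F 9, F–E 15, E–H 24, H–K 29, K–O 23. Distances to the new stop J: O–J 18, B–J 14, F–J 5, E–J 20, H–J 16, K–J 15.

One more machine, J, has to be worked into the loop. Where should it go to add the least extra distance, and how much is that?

Insertion cost between consecutive stops i–j is d(i,J) + d(J,j) − d(i,j):
  between O and B: 18 + 14 − 22 = 10
  between B and F: 14 + 5 − 9 = 10
  between F and E: 5 + 20 − 15 = 10
  between E and H: 20 + 16 − 24 = 12
  between H and K: 16 + 15 − 29 = 2
  between K and O: 15 + 18 − 23 = 10
Cheapest insertion is between H and K, adding 2.
New total = 122 + 2 = 124.

+2 miles — insert J between H and K.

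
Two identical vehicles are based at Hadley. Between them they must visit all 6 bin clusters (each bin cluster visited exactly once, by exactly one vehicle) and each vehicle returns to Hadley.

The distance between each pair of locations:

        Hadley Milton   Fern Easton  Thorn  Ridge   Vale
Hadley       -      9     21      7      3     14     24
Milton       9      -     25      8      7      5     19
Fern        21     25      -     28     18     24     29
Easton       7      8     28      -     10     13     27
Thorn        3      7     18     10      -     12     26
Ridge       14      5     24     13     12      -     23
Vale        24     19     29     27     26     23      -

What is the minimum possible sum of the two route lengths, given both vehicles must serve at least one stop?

There are 2^5 − 1 = 31 ways to divide the 6 stops into two non-empty groups. For each, the best each vehicle can do is its own shortest tour through its group:
  {Milton} + {Fern, Easton, Thorn, Ridge, Vale}: 18 + 93 = 111
  {Fern} + {Milton, Easton, Thorn, Ridge, Vale}: 42 + 72 = 114
  {Milton, Fern} + {Easton, Thorn, Ridge, Vale}: 55 + 72 = 127
  {Easton} + {Milton, Fern, Thorn, Ridge, Vale}: 14 + 87 = 101
  {Milton, Easton} + {Fern, Thorn, Ridge, Vale}: 24 + 87 = 111
  {Fern, Easton} + {Milton, Thorn, Ridge, Vale}: 56 + 62 = 118
  … (31 splits in total)
  {Thorn} + {Milton, Fern, Easton, Ridge, Vale}: 6 + 93 = 99  ← best
Best: vehicle 1 Hadley → Thorn → Hadley = 6; vehicle 2 Hadley → Fern → Vale → Ridge → Milton → Easton → Hadley = 93; combined 99.

99 — the smallest possible combined total.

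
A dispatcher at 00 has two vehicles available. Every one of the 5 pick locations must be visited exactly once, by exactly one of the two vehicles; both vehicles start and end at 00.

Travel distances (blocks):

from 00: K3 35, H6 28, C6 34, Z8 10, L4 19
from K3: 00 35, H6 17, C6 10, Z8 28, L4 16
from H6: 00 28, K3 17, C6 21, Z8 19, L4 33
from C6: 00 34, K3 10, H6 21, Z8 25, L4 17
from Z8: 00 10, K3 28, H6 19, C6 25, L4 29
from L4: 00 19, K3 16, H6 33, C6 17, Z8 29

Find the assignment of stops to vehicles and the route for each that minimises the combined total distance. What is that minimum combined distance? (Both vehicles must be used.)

Minimum combined distance: 111 blocks.

Try each way of splitting the stops between the two vehicles (each non-empty) and, for each split, find the best tour for each vehicle:
  {K3} + {H6, C6, Z8, L4}: 70 + 86 = 156
  {H6} + {K3, C6, Z8, L4}: 56 + 80 = 136
  {K3, H6} + {C6, Z8, L4}: 80 + 71 = 151
  {C6} + {K3, H6, Z8, L4}: 68 + 81 = 149
  {K3, C6} + {H6, Z8, L4}: 79 + 81 = 160
  {H6, C6} + {K3, Z8, L4}: 83 + 73 = 156
  … (15 splits in total)
  {Z8} + {K3, H6, C6, L4}: 20 + 91 = 111  ← best
Best: vehicle 1 00 → Z8 → 00 = 20; vehicle 2 00 → H6 → K3 → C6 → L4 → 00 = 91; combined 111.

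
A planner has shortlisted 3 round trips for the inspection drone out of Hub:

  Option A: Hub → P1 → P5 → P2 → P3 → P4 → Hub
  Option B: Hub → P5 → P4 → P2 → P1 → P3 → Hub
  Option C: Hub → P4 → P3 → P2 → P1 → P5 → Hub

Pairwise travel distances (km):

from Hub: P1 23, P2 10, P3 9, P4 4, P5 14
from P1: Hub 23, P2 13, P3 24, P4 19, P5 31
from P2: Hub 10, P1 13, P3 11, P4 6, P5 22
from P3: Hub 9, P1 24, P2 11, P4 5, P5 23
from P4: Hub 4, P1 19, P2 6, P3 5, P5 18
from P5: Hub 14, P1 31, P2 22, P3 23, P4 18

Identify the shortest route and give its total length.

78 km — Option C is the shortest.

Option A: 23 + 31 + 22 + 11 + 5 + 4 = 96
Option B: 14 + 18 + 6 + 13 + 24 + 9 = 84
Option C: 4 + 5 + 11 + 13 + 31 + 14 = 78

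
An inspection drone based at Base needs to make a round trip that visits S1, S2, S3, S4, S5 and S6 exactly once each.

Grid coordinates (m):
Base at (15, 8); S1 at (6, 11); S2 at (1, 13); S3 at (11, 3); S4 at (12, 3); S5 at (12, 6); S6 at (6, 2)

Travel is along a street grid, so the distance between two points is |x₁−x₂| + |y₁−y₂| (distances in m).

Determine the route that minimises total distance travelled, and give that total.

50 m — the shortest possible round trip.

There are 360 distinct closed tours to check (reversals are equivalent).
Base-S1-S2-S3-S4-S5-S6-Base: 12+7+20+1+3+10+15 = 68
Base-S1-S2-S3-S4-S6-S5-Base: 12+7+20+1+7+10+5 = 62
Base-S1-S2-S3-S5-S4-S6-Base: 12+7+20+4+3+7+15 = 68
Base-S1-S2-S3-S5-S6-S4-Base: 12+7+20+4+10+7+8 = 68
Base-S1-S2-S3-S6-S4-S5-Base: 12+7+20+6+7+3+5 = 60
Base-S1-S2-S3-S6-S5-S4-Base: 12+7+20+6+10+3+8 = 66
Base-S1-S2-S4-S3-S5-S6-Base: 12+7+21+1+4+10+15 = 70
Base-S1-S2-S4-S3-S6-S5-Base: 12+7+21+1+6+10+5 = 62
… (352 more)
Base-S1-S2-S6-S3-S4-S5-Base: 12+7+16+6+1+3+5 = 50  ← best
The minimum is 50.
One optimal route: Base → S1 → S2 → S6 → S3 → S4 → S5 → Base (or its reverse).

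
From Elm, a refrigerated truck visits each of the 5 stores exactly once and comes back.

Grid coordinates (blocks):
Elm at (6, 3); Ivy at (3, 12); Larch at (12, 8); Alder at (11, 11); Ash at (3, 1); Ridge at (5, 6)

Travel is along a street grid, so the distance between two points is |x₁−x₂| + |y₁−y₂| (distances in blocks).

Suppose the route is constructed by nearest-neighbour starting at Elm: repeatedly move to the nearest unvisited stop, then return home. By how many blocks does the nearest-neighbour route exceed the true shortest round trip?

4 blocks longer than the optimal tour.

From Elm: Ridge=4, Ash=5, Larch=11, Ivy=12, Alder=13 → choose Ridge (4).
From Ridge: Ash=7, Ivy=8, Larch=9, Alder=11 → choose Ash (7).
From Ash: Ivy=11, Larch=16, Alder=18 → choose Ivy (11).
From Ivy: Alder=9, Larch=13 → choose Alder (9).
From Alder: Larch=4 → choose Larch (4).
NN route Elm → Ridge → Ash → Ivy → Alder → Larch → Elm costs 46.
Optimal: Elm → Ash → Ivy → Alder → Larch → Ridge → Elm costs 42 (by enumerating all 60 distinct tours).
Excess = 46 − 42 = 4.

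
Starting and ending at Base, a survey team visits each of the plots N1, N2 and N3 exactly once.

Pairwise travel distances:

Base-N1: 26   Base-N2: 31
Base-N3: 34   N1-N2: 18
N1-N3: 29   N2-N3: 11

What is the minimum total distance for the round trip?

Base - N1 - N2 - N3 - Base: 26+18+11+34 = 89
Base - N1 - N3 - N2 - Base: 26+29+11+31 = 97
Base - N2 - N1 - N3 - Base: 31+18+29+34 = 112
The minimum is 89.
One optimal route: Base → N1 → N2 → N3 → Base (or its reverse).

Minimum total distance: 89.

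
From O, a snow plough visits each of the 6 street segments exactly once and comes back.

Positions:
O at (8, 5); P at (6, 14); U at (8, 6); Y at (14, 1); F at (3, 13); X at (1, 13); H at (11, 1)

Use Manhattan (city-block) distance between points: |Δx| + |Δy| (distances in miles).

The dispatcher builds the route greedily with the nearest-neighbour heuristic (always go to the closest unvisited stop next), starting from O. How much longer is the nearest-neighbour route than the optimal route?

From O: U=1, H=7, Y=10, P=11, F=13, X=15 → choose U (1).
From U: H=8, P=10, Y=11, F=12, X=14 → choose H (8).
From H: Y=3, P=18, F=20, X=22 → choose Y (3).
From Y: P=21, F=23, X=25 → choose P (21).
From P: F=4, X=6 → choose F (4).
From F: X=2 → choose X (2).
NN route O → U → H → Y → P → F → X → O costs 54.
Optimal: O → P → F → X → U → Y → H → O costs 52 (by enumerating all 360 distinct tours).
Excess = 54 − 52 = 2.

The nearest-neighbour route is 2 miles longer than optimal.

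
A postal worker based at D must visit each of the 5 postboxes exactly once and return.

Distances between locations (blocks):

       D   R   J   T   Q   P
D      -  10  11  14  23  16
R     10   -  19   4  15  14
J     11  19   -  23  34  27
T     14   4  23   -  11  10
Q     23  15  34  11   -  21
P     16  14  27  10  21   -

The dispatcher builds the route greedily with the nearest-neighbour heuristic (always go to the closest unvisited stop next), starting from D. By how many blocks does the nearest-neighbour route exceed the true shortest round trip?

Excess over optimum: 8 blocks.

From D: R=10, J=11, T=14, P=16, Q=23 → choose R (10).
From R: T=4, P=14, Q=15, J=19 → choose T (4).
From T: P=10, Q=11, J=23 → choose P (10).
From P: Q=21, J=27 → choose Q (21).
From Q: J=34 → choose J (34).
NN route D → R → T → P → Q → J → D costs 90.
Optimal: D → J → R → T → Q → P → D costs 82 (by enumerating all 60 distinct tours).
Excess = 90 − 82 = 8.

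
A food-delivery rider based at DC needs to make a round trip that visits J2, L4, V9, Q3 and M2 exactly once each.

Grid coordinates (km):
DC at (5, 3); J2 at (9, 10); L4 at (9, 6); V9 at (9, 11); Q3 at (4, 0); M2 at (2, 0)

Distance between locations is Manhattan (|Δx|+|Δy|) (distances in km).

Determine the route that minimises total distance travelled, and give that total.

Shortest round trip = 36 km.

DC→J2→L4→V9→Q3→M2→DC: 11+4+5+16+2+6 = 44
DC→J2→L4→V9→M2→Q3→DC: 11+4+5+18+2+4 = 44
DC→J2→L4→Q3→V9→M2→DC: 11+4+11+16+18+6 = 66
DC→J2→L4→Q3→M2→V9→DC: 11+4+11+2+18+12 = 58
DC→J2→L4→M2→V9→Q3→DC: 11+4+13+18+16+4 = 66
DC→J2→L4→M2→Q3→V9→DC: 11+4+13+2+16+12 = 58
DC→J2→V9→L4→Q3→M2→DC: 11+1+5+11+2+6 = 36
DC→J2→V9→L4→M2→Q3→DC: 11+1+5+13+2+4 = 36
DC→J2→V9→Q3→L4→M2→DC: 11+1+16+11+13+6 = 58
DC→J2→V9→Q3→M2→L4→DC: 11+1+16+2+13+7 = 50
DC→J2→V9→M2→L4→Q3→DC: 11+1+18+13+11+4 = 58
DC→J2→V9→M2→Q3→L4→DC: 11+1+18+2+11+7 = 50
DC→J2→Q3→L4→V9→M2→DC: 11+15+11+5+18+6 = 66
DC→J2→Q3→L4→M2→V9→DC: 11+15+11+13+18+12 = 80
… (46 more)
The minimum is 36.
One optimal route: DC → J2 → V9 → L4 → Q3 → M2 → DC (or its reverse).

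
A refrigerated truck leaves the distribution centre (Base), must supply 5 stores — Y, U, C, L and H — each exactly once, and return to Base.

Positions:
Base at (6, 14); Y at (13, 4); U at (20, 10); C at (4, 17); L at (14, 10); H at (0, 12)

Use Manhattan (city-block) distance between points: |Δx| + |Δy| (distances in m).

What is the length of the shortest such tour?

There are 60 distinct closed tours to check (reversals are equivalent).
Base → Y → U → C → L → H → Base: 17+13+23+17+16+8 = 94
Base → Y → U → C → H → L → Base: 17+13+23+9+16+12 = 90
Base → Y → U → L → C → H → Base: 17+13+6+17+9+8 = 70
Base → Y → U → L → H → C → Base: 17+13+6+16+9+5 = 66
Base → Y → U → H → C → L → Base: 17+13+22+9+17+12 = 90
Base → Y → U → H → L → C → Base: 17+13+22+16+17+5 = 90
Base → Y → C → U → L → H → Base: 17+22+23+6+16+8 = 92
Base → Y → C → U → H → L → Base: 17+22+23+22+16+12 = 112
Base → Y → C → L → U → H → Base: 17+22+17+6+22+8 = 92
Base → Y → C → L → H → U → Base: 17+22+17+16+22+18 = 112
Base → Y → C → H → U → L → Base: 17+22+9+22+6+12 = 88
Base → Y → C → H → L → U → Base: 17+22+9+16+6+18 = 88
Base → Y → L → U → C → H → Base: 17+7+6+23+9+8 = 70
Base → Y → L → U → H → C → Base: 17+7+6+22+9+5 = 66
… (46 more)
The minimum is 66.
One optimal route: Base → Y → U → L → H → C → Base (or its reverse).

Shortest round trip = 66 m.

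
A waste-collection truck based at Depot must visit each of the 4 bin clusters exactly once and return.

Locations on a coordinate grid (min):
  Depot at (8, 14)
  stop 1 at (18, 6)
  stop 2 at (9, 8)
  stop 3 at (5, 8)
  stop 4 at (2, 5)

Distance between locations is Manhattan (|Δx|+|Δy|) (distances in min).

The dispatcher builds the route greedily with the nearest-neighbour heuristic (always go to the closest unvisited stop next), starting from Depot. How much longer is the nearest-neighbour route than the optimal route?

2 min longer than the optimal tour.

From Depot: stop 2=7, stop 3=9, stop 4=15, stop 1=18 → choose stop 2 (7).
From stop 2: stop 3=4, stop 4=10, stop 1=11 → choose stop 3 (4).
From stop 3: stop 4=6, stop 1=15 → choose stop 4 (6).
From stop 4: stop 1=17 → choose stop 1 (17).
NN route Depot → stop 2 → stop 3 → stop 4 → stop 1 → Depot costs 52.
Optimal: Depot → stop 2 → stop 1 → stop 4 → stop 3 → Depot costs 50 (by enumerating all 12 distinct tours).
Excess = 52 − 50 = 2.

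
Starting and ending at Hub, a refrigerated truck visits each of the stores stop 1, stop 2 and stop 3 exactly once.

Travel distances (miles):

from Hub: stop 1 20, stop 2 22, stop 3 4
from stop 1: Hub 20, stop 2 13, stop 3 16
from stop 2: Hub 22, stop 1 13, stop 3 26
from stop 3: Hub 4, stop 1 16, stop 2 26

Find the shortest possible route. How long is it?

Hub→stop 1→stop 2→stop 3→Hub: 20+13+26+4 = 63
Hub→stop 1→stop 3→stop 2→Hub: 20+16+26+22 = 84
Hub→stop 2→stop 1→stop 3→Hub: 22+13+16+4 = 55
The minimum is 55.
One optimal route: Hub → stop 2 → stop 1 → stop 3 → Hub (or its reverse).

Minimum total distance: 55 miles.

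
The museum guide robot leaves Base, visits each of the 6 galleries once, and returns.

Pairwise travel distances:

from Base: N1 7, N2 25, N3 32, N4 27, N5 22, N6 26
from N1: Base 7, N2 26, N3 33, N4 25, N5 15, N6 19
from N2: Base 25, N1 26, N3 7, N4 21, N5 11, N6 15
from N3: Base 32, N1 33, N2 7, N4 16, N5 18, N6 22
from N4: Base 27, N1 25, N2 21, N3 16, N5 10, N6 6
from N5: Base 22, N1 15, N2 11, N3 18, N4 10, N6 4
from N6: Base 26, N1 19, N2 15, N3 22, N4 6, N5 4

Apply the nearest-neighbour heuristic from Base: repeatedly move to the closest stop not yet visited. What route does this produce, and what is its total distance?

Nearest-neighbour total = 80; route Base → N1 → N5 → N6 → N4 → N3 → N2 → Base.

Base → [N1:7 / N5:22 / N2:25 / N6:26 / N4:27 / N3:32] → N1 (7)
N1 → [N5:15 / N6:19 / N4:25 / N2:26 / N3:33] → N5 (15)
N5 → [N6:4 / N4:10 / N2:11 / N3:18] → N6 (4)
N6 → [N4:6 / N2:15 / N3:22] → N4 (6)
N4 → [N3:16 / N2:21] → N3 (16)
N3 → [N2:7] → N2 (7)
Return N2→Base: 25.
Total = 7 + 15 + 4 + 6 + 16 + 7 + 25 = 80.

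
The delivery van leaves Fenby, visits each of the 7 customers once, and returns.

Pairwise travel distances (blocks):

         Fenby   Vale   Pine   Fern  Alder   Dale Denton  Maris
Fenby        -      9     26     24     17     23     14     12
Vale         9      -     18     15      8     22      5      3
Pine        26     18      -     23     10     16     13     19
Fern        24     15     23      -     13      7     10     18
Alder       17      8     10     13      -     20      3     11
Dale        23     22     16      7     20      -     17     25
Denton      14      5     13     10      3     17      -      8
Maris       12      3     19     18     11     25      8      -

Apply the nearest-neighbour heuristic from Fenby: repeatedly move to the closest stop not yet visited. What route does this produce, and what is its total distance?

Nearest-neighbour total = 80 blocks; route Fenby → Vale → Maris → Denton → Alder → Pine → Dale → Fern → Fenby.

At Fenby the remaining stops are Vale 9, Maris 12, Denton 14, Alder 17, Dale 23, Fern 24, Pine 26; go to Vale.
At Vale the remaining stops are Maris 3, Denton 5, Alder 8, Fern 15, Pine 18, Dale 22; go to Maris.
At Maris the remaining stops are Denton 8, Alder 11, Fern 18, Pine 19, Dale 25; go to Denton.
At Denton the remaining stops are Alder 3, Fern 10, Pine 13, Dale 17; go to Alder.
At Alder the remaining stops are Pine 10, Fern 13, Dale 20; go to Pine.
At Pine the remaining stops are Dale 16, Fern 23; go to Dale.
At Dale the remaining stops are Fern 7; go to Fern.
Return Fern→Fenby: 24.
Total = 9 + 3 + 8 + 3 + 10 + 16 + 7 + 24 = 80.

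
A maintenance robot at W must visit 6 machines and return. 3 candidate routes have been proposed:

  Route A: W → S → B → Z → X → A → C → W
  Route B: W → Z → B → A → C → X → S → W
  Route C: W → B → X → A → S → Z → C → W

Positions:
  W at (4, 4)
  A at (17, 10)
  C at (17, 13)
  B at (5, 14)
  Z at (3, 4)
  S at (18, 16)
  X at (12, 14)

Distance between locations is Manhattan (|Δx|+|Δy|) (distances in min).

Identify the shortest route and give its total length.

Route A: 26 + 15 + 12 + 19 + 9 + 3 + 22 = 106
Route B: 1 + 12 + 16 + 3 + 6 + 8 + 26 = 72
Route C: 11 + 7 + 9 + 7 + 27 + 23 + 22 = 106

72 min — Route B is the shortest.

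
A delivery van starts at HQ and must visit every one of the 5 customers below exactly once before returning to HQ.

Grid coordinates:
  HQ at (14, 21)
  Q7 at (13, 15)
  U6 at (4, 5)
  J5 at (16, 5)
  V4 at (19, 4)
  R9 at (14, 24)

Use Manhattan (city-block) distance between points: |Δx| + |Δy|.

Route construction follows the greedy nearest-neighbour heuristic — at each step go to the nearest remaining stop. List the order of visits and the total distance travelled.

Nearest-neighbour total = 72; route HQ → R9 → Q7 → J5 → V4 → U6 → HQ.

From HQ: distances to unvisited — R9=3, Q7=7, J5=18, V4=22, U6=26. Nearest is R9 (3).
From R9: distances to unvisited — Q7=10, J5=21, V4=25, U6=29. Nearest is Q7 (10).
From Q7: distances to unvisited — J5=13, V4=17, U6=19. Nearest is J5 (13).
From J5: distances to unvisited — V4=4, U6=12. Nearest is V4 (4).
From V4: distances to unvisited — U6=16. Nearest is U6 (16).
Return U6→HQ: 26.
Total = 3 + 10 + 13 + 4 + 16 + 26 = 72.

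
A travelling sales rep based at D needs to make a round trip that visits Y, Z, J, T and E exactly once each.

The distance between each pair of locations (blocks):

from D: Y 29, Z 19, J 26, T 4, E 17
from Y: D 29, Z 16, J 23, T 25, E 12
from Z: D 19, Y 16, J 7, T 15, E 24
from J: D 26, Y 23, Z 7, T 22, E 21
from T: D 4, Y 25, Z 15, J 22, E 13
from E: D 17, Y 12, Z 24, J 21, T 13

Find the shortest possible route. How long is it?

78 blocks — the shortest possible round trip.

D - Y - Z - J - T - E - D: 29+16+7+22+13+17 = 104
D - Y - Z - J - E - T - D: 29+16+7+21+13+4 = 90
D - Y - Z - T - J - E - D: 29+16+15+22+21+17 = 120
D - Y - Z - T - E - J - D: 29+16+15+13+21+26 = 120
D - Y - Z - E - J - T - D: 29+16+24+21+22+4 = 116
D - Y - Z - E - T - J - D: 29+16+24+13+22+26 = 130
D - Y - J - Z - T - E - D: 29+23+7+15+13+17 = 104
D - Y - J - Z - E - T - D: 29+23+7+24+13+4 = 100
D - Y - J - T - Z - E - D: 29+23+22+15+24+17 = 130
D - Y - J - T - E - Z - D: 29+23+22+13+24+19 = 130
D - Y - J - E - Z - T - D: 29+23+21+24+15+4 = 116
D - Y - J - E - T - Z - D: 29+23+21+13+15+19 = 120
D - Y - T - Z - J - E - D: 29+25+15+7+21+17 = 114
D - Y - T - Z - E - J - D: 29+25+15+24+21+26 = 140
… (46 more)
D - Z - J - Y - E - T - D: 19+7+23+12+13+4 = 78  ← best
The minimum is 78.
One optimal route: D → Z → J → Y → E → T → D (or its reverse).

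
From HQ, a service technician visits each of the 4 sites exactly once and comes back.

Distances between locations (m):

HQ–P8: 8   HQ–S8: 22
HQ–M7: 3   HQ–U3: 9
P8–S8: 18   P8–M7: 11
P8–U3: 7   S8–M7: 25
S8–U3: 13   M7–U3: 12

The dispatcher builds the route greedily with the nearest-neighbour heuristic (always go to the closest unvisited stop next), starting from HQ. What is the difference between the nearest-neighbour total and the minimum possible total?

The nearest-neighbour route is 2 m longer than optimal.

From HQ: M7=3, P8=8, U3=9, S8=22 → choose M7 (3).
From M7: P8=11, U3=12, S8=25 → choose P8 (11).
From P8: U3=7, S8=18 → choose U3 (7).
From U3: S8=13 → choose S8 (13).
NN route HQ → M7 → P8 → U3 → S8 → HQ costs 56.
Optimal: HQ → P8 → S8 → U3 → M7 → HQ costs 54 (by enumerating all 12 distinct tours).
Excess = 56 − 54 = 2.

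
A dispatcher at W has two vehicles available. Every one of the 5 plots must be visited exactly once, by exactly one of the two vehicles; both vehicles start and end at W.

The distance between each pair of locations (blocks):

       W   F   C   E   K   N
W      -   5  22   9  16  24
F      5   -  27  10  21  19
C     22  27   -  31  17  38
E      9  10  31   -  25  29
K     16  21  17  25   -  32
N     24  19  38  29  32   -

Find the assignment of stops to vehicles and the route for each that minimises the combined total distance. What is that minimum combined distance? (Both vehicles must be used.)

There are 2^4 − 1 = 15 ways to divide the 5 stops into two non-empty groups. For each, the best each vehicle can do is its own shortest tour through its group:
  {F} + {C, E, K, N}: 10 + 109 = 119
  {C} + {F, E, K, N}: 44 + 86 = 130
  {F, C} + {E, K, N}: 54 + 86 = 140
  {E} + {F, C, K, N}: 18 + 95 = 113
  {F, E} + {C, K, N}: 24 + 95 = 119
  {C, E} + {F, K, N}: 62 + 72 = 134
  … (15 splits in total)
Best: vehicle 1 W → E → W = 18; vehicle 2 W → F → N → C → K → W = 95; combined 113.

Minimum combined distance: 113 blocks.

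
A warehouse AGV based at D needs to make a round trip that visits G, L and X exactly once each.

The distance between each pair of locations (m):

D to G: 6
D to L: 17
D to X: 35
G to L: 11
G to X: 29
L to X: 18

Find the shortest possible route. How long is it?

There are 3 distinct closed tours to check (reversals are equivalent).
D - G - L - X - D: 6+11+18+35 = 70
D - G - X - L - D: 6+29+18+17 = 70
D - L - G - X - D: 17+11+29+35 = 92
The minimum is 70.
One optimal route: D → G → L → X → D (or its reverse).

Shortest round trip = 70 m.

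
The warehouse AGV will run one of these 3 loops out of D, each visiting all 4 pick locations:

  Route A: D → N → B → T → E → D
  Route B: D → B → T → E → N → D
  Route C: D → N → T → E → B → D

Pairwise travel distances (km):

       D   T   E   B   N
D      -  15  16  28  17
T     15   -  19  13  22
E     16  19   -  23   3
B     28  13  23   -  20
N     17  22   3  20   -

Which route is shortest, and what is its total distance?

80 km — Route B is the shortest.

Route A: 17 + 20 + 13 + 19 + 16 = 85
Route B: 28 + 13 + 19 + 3 + 17 = 80
Route C: 17 + 22 + 19 + 23 + 28 = 109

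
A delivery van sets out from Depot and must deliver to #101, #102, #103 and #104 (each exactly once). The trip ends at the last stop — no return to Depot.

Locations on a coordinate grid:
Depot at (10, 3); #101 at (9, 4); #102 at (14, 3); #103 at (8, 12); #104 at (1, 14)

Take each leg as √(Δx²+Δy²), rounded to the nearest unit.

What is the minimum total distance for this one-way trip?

Minimum one-way distance = 24.

There are 4! = 24 possible orderings.
Depot → #101 → #102 → #103 → #104: 1+5+11+7 = 24
Depot → #101 → #102 → #104 → #103: 1+5+17+7 = 30
Depot → #101 → #103 → #102 → #104: 1+8+11+17 = 37
Depot → #101 → #103 → #104 → #102: 1+8+7+17 = 33
Depot → #101 → #104 → #102 → #103: 1+13+17+11 = 42
Depot → #101 → #104 → #103 → #102: 1+13+7+11 = 32
Depot → #102 → #101 → #103 → #104: 4+5+8+7 = 24
Depot → #102 → #101 → #104 → #103: 4+5+13+7 = 29
Depot → #102 → #103 → #101 → #104: 4+11+8+13 = 36
Depot → #102 → #103 → #104 → #101: 4+11+7+13 = 35
Depot → #102 → #104 → #101 → #103: 4+17+13+8 = 42
Depot → #102 → #104 → #103 → #101: 4+17+7+8 = 36
Depot → #103 → #101 → #102 → #104: 9+8+5+17 = 39
Depot → #103 → #101 → #104 → #102: 9+8+13+17 = 47
… (10 more)
The minimum is 24.
One shortest path: Depot → #101 → #102 → #103 → #104.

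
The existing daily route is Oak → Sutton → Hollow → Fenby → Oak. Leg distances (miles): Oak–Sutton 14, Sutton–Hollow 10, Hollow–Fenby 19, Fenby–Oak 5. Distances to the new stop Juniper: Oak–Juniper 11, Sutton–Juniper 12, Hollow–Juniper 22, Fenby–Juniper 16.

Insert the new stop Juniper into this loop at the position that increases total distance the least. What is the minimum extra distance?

Insertion cost between consecutive stops i–j is d(i,Juniper) + d(Juniper,j) − d(i,j):
  between Oak and Sutton: 11 + 12 − 14 = 9
  between Sutton and Hollow: 12 + 22 − 10 = 24
  between Hollow and Fenby: 22 + 16 − 19 = 19
  between Fenby and Oak: 16 + 11 − 5 = 22
Cheapest insertion is between Oak and Sutton, adding 9.
New total = 48 + 9 = 57.

Minimum extra distance: 9 miles, inserting Juniper between Oak and Sutton.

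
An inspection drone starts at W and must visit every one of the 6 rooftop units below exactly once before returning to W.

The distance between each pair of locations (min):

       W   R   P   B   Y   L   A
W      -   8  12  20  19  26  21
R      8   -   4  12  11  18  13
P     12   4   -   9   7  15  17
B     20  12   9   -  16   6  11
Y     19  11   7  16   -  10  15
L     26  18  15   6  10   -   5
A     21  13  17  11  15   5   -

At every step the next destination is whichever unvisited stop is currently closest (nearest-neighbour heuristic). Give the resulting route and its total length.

Total distance 65 min via the nearest-neighbour route W → R → P → Y → L → A → B → W.

W → [R:8 / P:12 / Y:19 / B:20 / A:21 / L:26] → R (8)
R → [P:4 / Y:11 / B:12 / A:13 / L:18] → P (4)
P → [Y:7 / B:9 / L:15 / A:17] → Y (7)
Y → [L:10 / A:15 / B:16] → L (10)
L → [A:5 / B:6] → A (5)
A → [B:11] → B (11)
Return B→W: 20.
Total = 8 + 4 + 7 + 10 + 5 + 11 + 20 = 65.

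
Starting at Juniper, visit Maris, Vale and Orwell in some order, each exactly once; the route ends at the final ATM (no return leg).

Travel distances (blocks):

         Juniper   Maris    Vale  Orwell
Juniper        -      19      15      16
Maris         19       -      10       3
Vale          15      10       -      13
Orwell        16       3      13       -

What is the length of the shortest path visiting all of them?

Minimum one-way distance = 28 blocks.

There are 3! = 6 possible orderings.
Juniper → Maris → Vale → Orwell: 19+10+13 = 42
Juniper → Maris → Orwell → Vale: 19+3+13 = 35
Juniper → Vale → Maris → Orwell: 15+10+3 = 28
Juniper → Vale → Orwell → Maris: 15+13+3 = 31
Juniper → Orwell → Maris → Vale: 16+3+10 = 29
Juniper → Orwell → Vale → Maris: 16+13+10 = 39
The minimum is 28.
One shortest path: Juniper → Vale → Maris → Orwell.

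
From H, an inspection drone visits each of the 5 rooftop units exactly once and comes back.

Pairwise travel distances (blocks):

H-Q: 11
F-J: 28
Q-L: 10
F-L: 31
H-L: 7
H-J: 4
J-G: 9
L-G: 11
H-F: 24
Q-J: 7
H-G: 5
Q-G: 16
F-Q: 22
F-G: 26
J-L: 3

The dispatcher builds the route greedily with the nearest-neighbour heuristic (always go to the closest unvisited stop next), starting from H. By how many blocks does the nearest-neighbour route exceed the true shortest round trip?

Excess over optimum: 13 blocks.

From H: J=4, G=5, L=7, Q=11, F=24 → choose J (4).
From J: L=3, Q=7, G=9, F=28 → choose L (3).
From L: Q=10, G=11, F=31 → choose Q (10).
From Q: G=16, F=22 → choose G (16).
From G: F=26 → choose F (26).
NN route H → J → L → Q → G → F → H costs 83.
Optimal: H → J → L → Q → F → G → H costs 70 (by enumerating all 60 distinct tours).
Excess = 83 − 70 = 13.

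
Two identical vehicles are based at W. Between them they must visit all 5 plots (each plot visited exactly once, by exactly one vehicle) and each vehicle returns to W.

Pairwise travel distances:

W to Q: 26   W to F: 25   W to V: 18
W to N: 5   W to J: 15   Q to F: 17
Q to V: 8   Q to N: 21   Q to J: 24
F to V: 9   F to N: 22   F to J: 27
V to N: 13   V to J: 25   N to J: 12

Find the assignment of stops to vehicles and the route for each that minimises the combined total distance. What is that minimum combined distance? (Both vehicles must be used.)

Check every non-empty split of the stops between the two vehicles; for each half take its own optimal tour:
  {Q} + {F, V, N, J}: 52 + 69 = 121
  {F} + {Q, V, N, J}: 50 + 65 = 115
  {Q, F} + {V, N, J}: 68 + 58 = 126
  {V} + {Q, F, N, J}: 36 + 83 = 119
  {Q, V} + {F, N, J}: 52 + 69 = 121
  {F, V} + {Q, N, J}: 52 + 65 = 117
  … (15 splits in total)
  {N} + {Q, F, V, J}: 10 + 81 = 91  ← best
Best: vehicle 1 W → N → W = 10; vehicle 2 W → F → V → Q → J → W = 81; combined 91.

Minimum combined distance: 91.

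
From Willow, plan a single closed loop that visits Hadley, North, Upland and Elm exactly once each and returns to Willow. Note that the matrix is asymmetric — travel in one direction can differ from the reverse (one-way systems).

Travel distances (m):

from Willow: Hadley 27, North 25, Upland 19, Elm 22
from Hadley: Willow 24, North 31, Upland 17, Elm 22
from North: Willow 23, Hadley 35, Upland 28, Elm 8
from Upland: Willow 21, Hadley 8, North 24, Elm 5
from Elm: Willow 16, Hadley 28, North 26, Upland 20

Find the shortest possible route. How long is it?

82 m — the shortest possible round trip.

Willow - Hadley - North - Upland - Elm - Willow: 27+31+28+5+16 = 107
Willow - Hadley - North - Elm - Upland - Willow: 27+31+8+20+21 = 107
Willow - Hadley - Upland - North - Elm - Willow: 27+17+24+8+16 = 92
Willow - Hadley - Upland - Elm - North - Willow: 27+17+5+26+23 = 98
Willow - Hadley - Elm - North - Upland - Willow: 27+22+26+28+21 = 124
Willow - Hadley - Elm - Upland - North - Willow: 27+22+20+24+23 = 116
Willow - North - Hadley - Upland - Elm - Willow: 25+35+17+5+16 = 98
Willow - North - Hadley - Elm - Upland - Willow: 25+35+22+20+21 = 123
Willow - North - Upland - Hadley - Elm - Willow: 25+28+8+22+16 = 99
Willow - North - Upland - Elm - Hadley - Willow: 25+28+5+28+24 = 110
Willow - North - Elm - Hadley - Upland - Willow: 25+8+28+17+21 = 99
Willow - North - Elm - Upland - Hadley - Willow: 25+8+20+8+24 = 85
Willow - Upland - Hadley - North - Elm - Willow: 19+8+31+8+16 = 82
Willow - Upland - Hadley - Elm - North - Willow: 19+8+22+26+23 = 98
… (10 more)
The minimum is 82.
One optimal route: Willow → Upland → Hadley → North → Elm → Willow.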